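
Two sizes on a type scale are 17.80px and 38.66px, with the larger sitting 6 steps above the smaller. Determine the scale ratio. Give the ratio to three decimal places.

1.138

r⁶ = 38.66 / 17.80, so r = (38.66/17.80)^(1/6).
r = 2.1719^(1/6) ≈ 1.1380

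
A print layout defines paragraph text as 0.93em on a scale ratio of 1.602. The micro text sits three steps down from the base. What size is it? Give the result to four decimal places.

A modular type scale is a geometric sequence: sizeₙ = base × rⁿ.
0.93 ÷ 1.602³ = 0.93 ÷ 4.11138 ≈ 0.2262

0.2262em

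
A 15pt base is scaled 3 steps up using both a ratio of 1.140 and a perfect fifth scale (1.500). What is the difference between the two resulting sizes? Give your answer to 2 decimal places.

28.40pt

At 1.140: 15.0 × 1.140³ = 22.2232pt
Perfect fifth: 15.0 × 1.500³ = 50.6250pt
Difference: 50.6250 − 22.2232 = 28.4018pt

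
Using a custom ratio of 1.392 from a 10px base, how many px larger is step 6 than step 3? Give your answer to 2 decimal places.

45.78px

Step 3: 10.0 × 1.392³ = 26.9723px
Step 6: 10.0 × 1.392⁶ = 72.7504px
Difference: 72.7504 − 26.9723 = 45.7781px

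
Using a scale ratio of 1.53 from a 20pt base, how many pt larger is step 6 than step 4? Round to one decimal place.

Step 4: 20.0 × 1.53⁴ = 109.596pt
Step 6: 20.0 × 1.53⁶ = 256.554pt
Difference: 256.554 − 109.596 = 146.958pt

147.0pt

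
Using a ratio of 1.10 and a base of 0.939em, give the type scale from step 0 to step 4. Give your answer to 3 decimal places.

Step 0: 0.939em
Step 1: 0.939 × 1.10 = 1.033
Step 2: 0.939 × 1.10² = 1.136
Step 3: 0.939 × 1.10³ = 1.250
Step 4: 0.939 × 1.10⁴ = 1.375

0.939em, 1.033em, 1.136em, 1.250em, 1.375em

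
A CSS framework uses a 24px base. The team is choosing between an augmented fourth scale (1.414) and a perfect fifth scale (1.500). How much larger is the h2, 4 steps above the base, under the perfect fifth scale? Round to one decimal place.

25.6px

Augmented fourth: 24.0 × 1.414⁴ = 95.942px
Perfect fifth: 24.0 × 1.500⁴ = 121.500px
Difference: 121.500 − 95.942 = 25.558px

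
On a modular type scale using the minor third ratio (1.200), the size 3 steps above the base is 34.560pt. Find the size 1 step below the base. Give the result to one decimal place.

16.7pt

The gap is -1 − (3) = -4 steps, so the factor is 1.200^-4.
34.560 ÷ 1.200⁴ = 34.560 ÷ 2.07360 ≈ 16.667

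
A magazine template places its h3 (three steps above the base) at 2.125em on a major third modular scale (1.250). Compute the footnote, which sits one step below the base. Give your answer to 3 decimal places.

2.125 ÷ 1.250⁴ = 2.125 ÷ 2.44141 ≈ 0.870

0.870em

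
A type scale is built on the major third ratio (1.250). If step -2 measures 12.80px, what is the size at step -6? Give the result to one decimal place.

The gap is -6 − (-2) = -4 steps, so the factor is 1.250^-4.
12.80 ÷ 1.250⁴ = 12.80 ÷ 2.44141 ≈ 5.243

5.2px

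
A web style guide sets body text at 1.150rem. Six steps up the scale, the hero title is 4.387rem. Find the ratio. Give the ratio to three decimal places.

1.250

r⁶ = 4.387 / 1.150, so r = (4.387/1.150)^(1/6).
r = 3.8148^(1/6) ≈ 1.2500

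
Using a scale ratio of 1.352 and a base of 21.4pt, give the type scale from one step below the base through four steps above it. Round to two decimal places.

15.83pt, 21.40pt, 28.93pt, 39.12pt, 52.89pt, 71.50pt

Step -1: 21.4 ÷ 1.352 = 15.83
Step 0: 21.4pt
Step 1: 21.4 × 1.352 = 28.93
Step 2: 21.4 × 1.352² = 39.12
Step 3: 21.4 × 1.352³ = 52.89
Step 4: 21.4 × 1.352⁴ = 71.50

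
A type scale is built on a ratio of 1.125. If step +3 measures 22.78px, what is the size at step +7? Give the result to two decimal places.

The gap is 7 − (3) = 4 steps, so the factor is 1.125^4.
22.78 × 1.125⁴ = 22.78 × 1.60181 ≈ 36.489

36.49px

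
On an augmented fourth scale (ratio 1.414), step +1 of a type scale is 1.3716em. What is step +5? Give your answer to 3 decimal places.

1.3716 × 1.414⁴ = 1.3716 × 3.99758 ≈ 5.483

5.483em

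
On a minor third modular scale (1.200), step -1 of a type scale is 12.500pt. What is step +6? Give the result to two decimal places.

44.79pt

Moving from step -1 to step +6 is 7 steps up, so multiply by r⁷.
12.500 × 1.200⁷ = 12.500 × 3.58318 ≈ 44.790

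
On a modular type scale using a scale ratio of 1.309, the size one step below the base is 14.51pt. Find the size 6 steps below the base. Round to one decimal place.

14.51 ÷ 1.309⁵ = 14.51 ÷ 3.84325 ≈ 3.775

3.8pt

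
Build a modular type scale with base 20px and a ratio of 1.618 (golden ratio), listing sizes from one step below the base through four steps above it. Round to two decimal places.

12.36px, 20.00px, 32.36px, 52.36px, 84.72px, 137.07px

Step -1: 20.0 ÷ 1.618 = 12.36
Step 0: 20px
Step 1: 20.0 × 1.618 = 32.36
Step 2: 20.0 × 1.618² = 52.36
Step 3: 20.0 × 1.618³ = 84.72
Step 4: 20.0 × 1.618⁴ = 137.07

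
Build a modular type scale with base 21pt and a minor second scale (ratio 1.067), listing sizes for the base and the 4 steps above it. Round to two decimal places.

21.00pt, 22.41pt, 23.91pt, 25.51pt, 27.22pt

Step 0: 21pt
Step 1: 21.0 × 1.067 = 22.41
Step 2: 21.0 × 1.067² = 23.91
Step 3: 21.0 × 1.067³ = 25.51
Step 4: 21.0 × 1.067⁴ = 27.22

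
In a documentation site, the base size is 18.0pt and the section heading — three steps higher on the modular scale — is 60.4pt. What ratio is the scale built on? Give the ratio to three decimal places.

1.497

r³ = 60.4 / 18.0, so r = (60.4/18.0)^(1/3).
r = 3.3556^(1/3) ≈ 1.4971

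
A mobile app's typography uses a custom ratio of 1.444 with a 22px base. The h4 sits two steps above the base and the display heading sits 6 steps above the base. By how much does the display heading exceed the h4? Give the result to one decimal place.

Step 2: 22.0 × 1.444² = 45.873px
Step 6: 22.0 × 1.444⁶ = 199.446px
Difference: 199.446 − 45.873 = 153.573px

153.6px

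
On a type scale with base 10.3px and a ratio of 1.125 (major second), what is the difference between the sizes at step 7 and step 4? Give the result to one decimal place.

7.0px

Step 4: 10.3 × 1.125⁴ = 16.499px
Step 7: 10.3 × 1.125⁷ = 23.491px
Difference: 23.491 − 16.499 = 6.992px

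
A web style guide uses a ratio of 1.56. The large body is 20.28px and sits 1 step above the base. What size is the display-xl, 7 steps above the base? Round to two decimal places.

292.29px

Moving from step +1 to step +7 is 6 steps up, so multiply by r⁶.
20.28 × 1.56⁶ = 20.28 × 14.41277 ≈ 292.291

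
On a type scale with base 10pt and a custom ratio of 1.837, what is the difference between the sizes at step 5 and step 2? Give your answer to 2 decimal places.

Step 2: 10.0 × 1.837² = 33.7457pt
Step 5: 10.0 × 1.837⁵ = 209.1923pt
Difference: 209.1923 − 33.7457 = 175.4466pt

175.45pt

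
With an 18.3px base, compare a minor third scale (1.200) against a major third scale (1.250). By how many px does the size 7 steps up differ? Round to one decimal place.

21.7px

Minor third: 18.3 × 1.200⁷ = 65.572px
Major third: 18.3 × 1.250⁷ = 87.261px
Difference: 87.261 − 65.572 = 21.689px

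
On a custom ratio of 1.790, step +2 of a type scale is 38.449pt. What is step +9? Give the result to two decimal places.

38.449 × 1.790⁷ = 38.449 × 58.88046 ≈ 2263.895

2263.89pt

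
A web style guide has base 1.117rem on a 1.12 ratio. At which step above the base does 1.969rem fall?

1.12ⁿ = 1.969 / 1.117 = 1.7628
n = ln(1.7628) / ln(1.12) = 0.5669 / 0.1133 ≈ 5.00

5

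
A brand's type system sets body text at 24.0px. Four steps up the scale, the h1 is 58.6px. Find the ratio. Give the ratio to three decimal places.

1.250

The ratio satisfies 24.0 × r⁴ = 58.6, so r = (58.6 / 24.0)^(1/4).
r = 2.4417^(1/4) ≈ 1.2500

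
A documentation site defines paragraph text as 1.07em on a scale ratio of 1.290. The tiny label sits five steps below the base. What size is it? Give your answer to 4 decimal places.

1.07 ÷ 1.290⁵ = 1.07 ÷ 3.57231 ≈ 0.2995

0.2995em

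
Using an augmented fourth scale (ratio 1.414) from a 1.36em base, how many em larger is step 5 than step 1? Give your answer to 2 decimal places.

Step 1: 1.36 × 1.414 = 1.9230em
Step 5: 1.36 × 1.414⁵ = 7.6875em
Difference: 7.6875 − 1.9230 = 5.7645em

5.76em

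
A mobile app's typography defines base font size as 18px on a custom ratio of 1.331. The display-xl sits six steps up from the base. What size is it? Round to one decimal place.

100.1px

A modular type scale is a geometric sequence: sizeₙ = base × rⁿ.
18.0 × 1.331⁶ = 18.0 × 5.55992 ≈ 100.08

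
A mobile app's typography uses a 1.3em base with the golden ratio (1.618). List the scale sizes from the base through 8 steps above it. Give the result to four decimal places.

Step 0: 1.3em
Step 1: 1.3 × 1.618 = 2.1034
Step 2: 1.3 × 1.618² = 3.4033
Step 3: 1.3 × 1.618³ = 5.5065
Step 4: 1.3 × 1.618⁴ = 8.9096
Step 5: 1.3 × 1.618⁵ = 14.4157
Step 6: 1.3 × 1.618⁶ = 23.3246
Step 7: 1.3 × 1.618⁷ = 37.7392
Step 8: 1.3 × 1.618⁸ = 61.0621

1.3000em, 2.1034em, 3.4033em, 5.5065em, 8.9096em, 14.4157em, 23.3246em, 37.7392em, 61.0621em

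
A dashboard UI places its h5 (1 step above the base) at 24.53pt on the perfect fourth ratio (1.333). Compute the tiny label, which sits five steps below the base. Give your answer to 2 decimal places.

4.37pt

The gap is -5 − (1) = -6 steps, so the factor is 1.333^-6.
24.53 ÷ 1.333⁶ = 24.53 ÷ 5.61023 ≈ 4.372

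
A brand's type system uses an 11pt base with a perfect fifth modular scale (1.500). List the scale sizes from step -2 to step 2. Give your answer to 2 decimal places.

Step -2: 11.0 ÷ 1.500² = 4.89
Step -1: 11.0 ÷ 1.500 = 7.33
Step 0: 11pt
Step 1: 11.0 × 1.500 = 16.50
Step 2: 11.0 × 1.500² = 24.75

4.89pt, 7.33pt, 11.00pt, 16.50pt, 24.75pt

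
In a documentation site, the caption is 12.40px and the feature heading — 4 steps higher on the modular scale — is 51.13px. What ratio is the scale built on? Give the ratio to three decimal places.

1.425

The ratio satisfies 12.40 × r⁴ = 51.13, so r = (51.13 / 12.40)^(1/4).
r = 4.1234^(1/4) ≈ 1.4250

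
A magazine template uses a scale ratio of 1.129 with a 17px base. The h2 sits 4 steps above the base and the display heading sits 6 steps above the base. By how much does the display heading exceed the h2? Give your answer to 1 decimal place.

7.6px

Step 4: 17.0 × 1.129⁴ = 27.620px
Step 6: 17.0 × 1.129⁶ = 35.206px
Difference: 35.206 − 27.620 = 7.586px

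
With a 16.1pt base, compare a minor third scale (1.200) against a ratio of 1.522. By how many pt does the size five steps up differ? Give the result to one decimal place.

Minor third: 16.1 × 1.200⁵ = 40.062pt
At 1.522: 16.1 × 1.522⁵ = 131.492pt
Difference: 131.492 − 40.062 = 91.430pt

91.4pt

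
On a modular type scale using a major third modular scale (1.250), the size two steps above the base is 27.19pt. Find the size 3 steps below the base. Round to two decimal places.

27.19 ÷ 1.250⁵ = 27.19 ÷ 3.05176 ≈ 8.910

8.91pt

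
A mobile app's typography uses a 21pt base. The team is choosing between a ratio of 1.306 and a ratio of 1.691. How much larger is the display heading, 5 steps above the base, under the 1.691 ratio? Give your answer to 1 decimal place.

210.6pt

At 1.306: 21.0 × 1.306⁵ = 79.788pt
At 1.691: 21.0 × 1.691⁵ = 290.360pt
Difference: 290.360 − 79.788 = 210.572pt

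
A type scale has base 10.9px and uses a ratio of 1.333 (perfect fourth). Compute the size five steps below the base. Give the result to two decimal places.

Each step on a modular scale multiplies by the ratio, so the size n steps from the base is base × ratioⁿ.
10.9 ÷ 1.333⁵ = 10.9 ÷ 4.20873 ≈ 2.59

2.59px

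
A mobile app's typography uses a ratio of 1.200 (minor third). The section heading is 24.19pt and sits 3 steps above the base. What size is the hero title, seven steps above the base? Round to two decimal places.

50.16pt

The gap is 7 − (3) = 4 steps, so the factor is 1.200^4.
24.19 × 1.200⁴ = 24.19 × 2.07360 ≈ 50.160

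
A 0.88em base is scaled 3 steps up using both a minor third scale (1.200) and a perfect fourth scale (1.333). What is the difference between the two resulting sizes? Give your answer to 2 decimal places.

0.56em

Minor third: 0.88 × 1.200³ = 1.5206em
Perfect fourth: 0.88 × 1.333³ = 2.0844em
Difference: 2.0844 − 1.5206 = 0.5638em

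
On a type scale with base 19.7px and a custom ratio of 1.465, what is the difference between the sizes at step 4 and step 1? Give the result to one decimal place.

61.9px

Step 1: 19.7 × 1.465 = 28.861px
Step 4: 19.7 × 1.465⁴ = 90.744px
Difference: 90.744 − 28.861 = 61.883px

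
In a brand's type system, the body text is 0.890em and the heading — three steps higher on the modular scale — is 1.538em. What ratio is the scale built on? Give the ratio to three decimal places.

1.200

r³ = 1.538 / 0.890, so r = (1.538/0.890)^(1/3).
r = 1.7281^(1/3) ≈ 1.2000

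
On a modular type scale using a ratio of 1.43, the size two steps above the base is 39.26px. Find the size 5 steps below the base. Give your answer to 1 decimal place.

3.2px

39.26 ÷ 1.43⁷ = 39.26 ÷ 12.22791 ≈ 3.211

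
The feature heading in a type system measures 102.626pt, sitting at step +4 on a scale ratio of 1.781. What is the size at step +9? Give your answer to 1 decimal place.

Moving from step +4 to step +9 is 5 steps up, so multiply by r⁵.
102.626 × 1.781⁵ = 102.626 × 17.91924 ≈ 1838.980

1839.0pt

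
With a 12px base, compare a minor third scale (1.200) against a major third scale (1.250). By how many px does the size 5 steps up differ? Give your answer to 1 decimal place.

6.8px

Minor third: 12.0 × 1.200⁵ = 29.860px
Major third: 12.0 × 1.250⁵ = 36.621px
Difference: 36.621 − 29.860 = 6.761px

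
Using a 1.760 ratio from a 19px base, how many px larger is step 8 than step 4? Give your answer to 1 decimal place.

1567.0px

Step 4: 19.0 × 1.760⁴ = 182.307px
Step 8: 19.0 × 1.760⁸ = 1749.262px
Difference: 1749.262 − 182.307 = 1566.955px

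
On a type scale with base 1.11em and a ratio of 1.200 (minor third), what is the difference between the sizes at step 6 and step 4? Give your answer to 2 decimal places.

1.01em

Step 4: 1.11 × 1.200⁴ = 2.3017em
Step 6: 1.11 × 1.200⁶ = 3.3144em
Difference: 3.3144 − 2.3017 = 1.0127em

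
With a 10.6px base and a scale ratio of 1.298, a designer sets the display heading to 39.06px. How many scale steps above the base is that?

1.298ⁿ = 39.06 / 10.6 = 3.6849
n = ln(3.6849) / ln(1.298) = 1.3042 / 0.2608 ≈ 5.00

5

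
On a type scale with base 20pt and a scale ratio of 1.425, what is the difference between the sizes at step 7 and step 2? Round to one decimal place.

Step 2: 20.0 × 1.425² = 40.613pt
Step 7: 20.0 × 1.425⁷ = 238.635pt
Difference: 238.635 − 40.613 = 198.022pt

198.0pt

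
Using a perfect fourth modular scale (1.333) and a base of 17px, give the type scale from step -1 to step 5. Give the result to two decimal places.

Step -1: 17.0 ÷ 1.333 = 12.75
Step 0: 17px
Step 1: 17.0 × 1.333 = 22.66
Step 2: 17.0 × 1.333² = 30.21
Step 3: 17.0 × 1.333³ = 40.27
Step 4: 17.0 × 1.333⁴ = 53.67
Step 5: 17.0 × 1.333⁵ = 71.55

12.75px, 17.00px, 22.66px, 30.21px, 40.27px, 53.67px, 71.55px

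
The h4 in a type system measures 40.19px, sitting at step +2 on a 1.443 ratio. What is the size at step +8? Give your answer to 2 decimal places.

Moving from step +2 to step +8 is 6 steps up, so multiply by r⁶.
40.19 × 1.443⁶ = 40.19 × 9.02813 ≈ 362.841

362.84px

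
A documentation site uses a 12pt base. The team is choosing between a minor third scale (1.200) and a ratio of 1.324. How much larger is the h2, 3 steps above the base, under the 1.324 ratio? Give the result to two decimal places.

7.12pt

Minor third: 12.0 × 1.200³ = 20.7360pt
At 1.324: 12.0 × 1.324³ = 27.8513pt
Difference: 27.8513 − 20.7360 = 7.1153pt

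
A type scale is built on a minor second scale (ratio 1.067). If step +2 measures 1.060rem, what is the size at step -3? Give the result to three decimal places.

0.766rem

Moving from step +2 to step -3 is 5 steps down, so divide by r⁵.
1.060 ÷ 1.067⁵ = 1.060 ÷ 1.38300 ≈ 0.766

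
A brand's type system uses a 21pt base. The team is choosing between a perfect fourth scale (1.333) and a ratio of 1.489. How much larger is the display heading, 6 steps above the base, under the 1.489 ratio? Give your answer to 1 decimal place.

111.1pt

Perfect fourth: 21.0 × 1.333⁶ = 117.815pt
At 1.489: 21.0 × 1.489⁶ = 228.869pt
Difference: 228.869 − 117.815 = 111.054pt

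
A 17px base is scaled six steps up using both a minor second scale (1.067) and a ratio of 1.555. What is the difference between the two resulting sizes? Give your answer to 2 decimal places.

Minor second: 17.0 × 1.067⁶ = 25.0862px
At 1.555: 17.0 × 1.555⁶ = 240.3429px
Difference: 240.3429 − 25.0862 = 215.2567px

215.26px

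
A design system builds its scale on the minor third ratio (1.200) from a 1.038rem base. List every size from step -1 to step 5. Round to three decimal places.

Step -1: 1.038 ÷ 1.200 = 0.865
Step 0: 1.038rem
Step 1: 1.038 × 1.200 = 1.246
Step 2: 1.038 × 1.200² = 1.495
Step 3: 1.038 × 1.200³ = 1.794
Step 4: 1.038 × 1.200⁴ = 2.152
Step 5: 1.038 × 1.200⁵ = 2.583

0.865rem, 1.038rem, 1.246rem, 1.495rem, 1.794rem, 2.152rem, 2.583rem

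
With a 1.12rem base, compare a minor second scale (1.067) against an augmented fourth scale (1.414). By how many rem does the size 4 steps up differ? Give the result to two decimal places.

Minor second: 1.12 × 1.067⁴ = 1.4517rem
Augmented fourth: 1.12 × 1.414⁴ = 4.4773rem
Difference: 4.4773 − 1.4517 = 3.0256rem

3.03rem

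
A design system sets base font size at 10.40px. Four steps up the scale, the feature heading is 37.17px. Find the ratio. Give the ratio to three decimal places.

r⁴ = 37.17 / 10.40, so r = (37.17/10.40)^(1/4).
r = 3.5740^(1/4) ≈ 1.3750

1.375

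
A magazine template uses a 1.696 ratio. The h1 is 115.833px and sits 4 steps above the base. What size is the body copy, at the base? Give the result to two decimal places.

14.00px

Moving from step +4 to step +0 is 4 steps down, so divide by r⁴.
115.833 ÷ 1.696⁴ = 115.833 ÷ 8.27377 ≈ 14.000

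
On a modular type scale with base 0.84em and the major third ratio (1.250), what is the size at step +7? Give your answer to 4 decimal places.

Every step multiplies by the scale ratio.
0.84 × 1.250⁷ = 0.84 × 4.76837 ≈ 4.0054

4.0054em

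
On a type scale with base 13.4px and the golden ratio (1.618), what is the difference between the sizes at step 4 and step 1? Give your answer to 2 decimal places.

70.16px

Step 1: 13.4 × 1.618 = 21.6812px
Step 4: 13.4 × 1.618⁴ = 91.8372px
Difference: 91.8372 − 21.6812 = 70.1560px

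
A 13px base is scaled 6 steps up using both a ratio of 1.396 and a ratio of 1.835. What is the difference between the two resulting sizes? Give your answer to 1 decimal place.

400.1px

At 1.396: 13.0 × 1.396⁶ = 96.218px
At 1.835: 13.0 × 1.835⁶ = 496.318px
Difference: 496.318 − 96.218 = 400.100px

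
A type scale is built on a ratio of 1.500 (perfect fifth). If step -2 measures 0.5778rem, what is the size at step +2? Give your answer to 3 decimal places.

Moving from step -2 to step +2 is 4 steps up, so multiply by r⁴.
0.5778 × 1.500⁴ = 0.5778 × 5.06250 ≈ 2.925

2.925rem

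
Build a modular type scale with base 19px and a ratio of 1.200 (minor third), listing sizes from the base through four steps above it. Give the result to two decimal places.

19.00px, 22.80px, 27.36px, 32.83px, 39.40px

Step 0: 19px
Step 1: 19.0 × 1.200 = 22.80
Step 2: 19.0 × 1.200² = 27.36
Step 3: 19.0 × 1.200³ = 32.83
Step 4: 19.0 × 1.200⁴ = 39.40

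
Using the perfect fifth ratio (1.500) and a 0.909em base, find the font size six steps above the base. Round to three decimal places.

10.354em

Each step on a modular scale multiplies by the ratio, so the size n steps from the base is base × ratioⁿ.
0.909 × 1.500⁶ = 0.909 × 11.39062 ≈ 10.354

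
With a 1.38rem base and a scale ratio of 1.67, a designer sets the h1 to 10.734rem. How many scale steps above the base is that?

1.67ⁿ = 10.734 / 1.38 = 7.7783
n = ln(7.7783) / ln(1.67) = 2.0513 / 0.5128 ≈ 4.00

4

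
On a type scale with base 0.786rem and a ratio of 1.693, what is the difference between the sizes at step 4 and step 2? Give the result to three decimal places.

4.204rem

Step 2: 0.786 × 1.693² = 2.25287rem
Step 4: 0.786 × 1.693⁴ = 6.45729rem
Difference: 6.45729 − 2.25287 = 4.20442rem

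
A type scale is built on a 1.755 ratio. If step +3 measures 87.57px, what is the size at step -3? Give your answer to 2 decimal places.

3.00px

The gap is -3 − (3) = -6 steps, so the factor is 1.755^-6.
87.57 ÷ 1.755⁶ = 87.57 ÷ 29.21882 ≈ 2.997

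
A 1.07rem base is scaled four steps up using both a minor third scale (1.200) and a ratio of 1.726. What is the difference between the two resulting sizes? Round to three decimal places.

7.277rem

Minor third: 1.07 × 1.200⁴ = 2.21875rem
At 1.726: 1.07 × 1.726⁴ = 9.49614rem
Difference: 9.49614 − 2.21875 = 7.27739rem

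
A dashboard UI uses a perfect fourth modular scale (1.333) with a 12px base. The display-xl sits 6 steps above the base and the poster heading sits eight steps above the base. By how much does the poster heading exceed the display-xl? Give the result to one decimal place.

Step 6: 12.0 × 1.333⁶ = 67.323px
Step 8: 12.0 × 1.333⁸ = 119.625px
Difference: 119.625 − 67.323 = 52.302px

52.3px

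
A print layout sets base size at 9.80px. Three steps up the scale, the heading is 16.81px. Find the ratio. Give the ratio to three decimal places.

1.197

The ratio satisfies 9.80 × r³ = 16.81, so r = (16.81 / 9.80)^(1/3).
r = 1.7153^(1/3) ≈ 1.1971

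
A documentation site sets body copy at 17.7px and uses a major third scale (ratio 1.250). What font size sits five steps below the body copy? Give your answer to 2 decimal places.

17.7 ÷ 1.250⁵ = 17.7 ÷ 3.05176 ≈ 5.80

5.80px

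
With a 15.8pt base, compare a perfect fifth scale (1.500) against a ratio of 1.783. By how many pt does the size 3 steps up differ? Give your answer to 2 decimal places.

36.23pt

Perfect fifth: 15.8 × 1.500³ = 53.3250pt
At 1.783: 15.8 × 1.783³ = 89.5594pt
Difference: 89.5594 − 53.3250 = 36.2344pt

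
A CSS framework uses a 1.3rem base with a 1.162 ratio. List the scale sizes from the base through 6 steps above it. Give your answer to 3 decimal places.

Step 0: 1.3rem
Step 1: 1.3 × 1.162 = 1.511
Step 2: 1.3 × 1.162² = 1.755
Step 3: 1.3 × 1.162³ = 2.040
Step 4: 1.3 × 1.162⁴ = 2.370
Step 5: 1.3 × 1.162⁵ = 2.754
Step 6: 1.3 × 1.162⁶ = 3.200

1.300rem, 1.511rem, 1.755rem, 2.040rem, 2.370rem, 2.754rem, 3.200rem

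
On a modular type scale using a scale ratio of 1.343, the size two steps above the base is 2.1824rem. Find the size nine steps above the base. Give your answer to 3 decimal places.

2.1824 × 1.343⁷ = 2.1824 × 7.88011 ≈ 17.198

17.198rem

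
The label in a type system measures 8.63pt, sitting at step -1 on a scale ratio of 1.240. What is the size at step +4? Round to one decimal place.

25.3pt

The gap is 4 − (-1) = 5 steps, so the factor is 1.240^5.
8.63 × 1.240⁵ = 8.63 × 2.93163 ≈ 25.300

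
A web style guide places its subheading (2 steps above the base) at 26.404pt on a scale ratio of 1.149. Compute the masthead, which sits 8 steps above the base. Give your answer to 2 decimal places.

26.404 × 1.149⁶ = 26.404 × 2.30102 ≈ 60.756

60.76pt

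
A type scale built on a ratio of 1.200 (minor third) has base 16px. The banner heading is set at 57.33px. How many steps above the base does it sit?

1.200ⁿ = 57.33 / 16 = 3.5831
n = ln(3.5831) / ln(1.200) = 1.2762 / 0.1823 ≈ 7.00

7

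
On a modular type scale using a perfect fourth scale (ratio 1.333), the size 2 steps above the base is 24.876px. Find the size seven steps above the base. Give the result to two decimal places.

24.876 × 1.333⁵ = 24.876 × 4.20873 ≈ 104.696

104.70px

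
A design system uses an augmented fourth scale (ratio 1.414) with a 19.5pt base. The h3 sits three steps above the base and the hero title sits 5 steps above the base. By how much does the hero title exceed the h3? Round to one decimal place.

55.1pt

Step 3: 19.5 × 1.414³ = 55.129pt
Step 5: 19.5 × 1.414⁵ = 110.225pt
Difference: 110.225 − 55.129 = 55.096pt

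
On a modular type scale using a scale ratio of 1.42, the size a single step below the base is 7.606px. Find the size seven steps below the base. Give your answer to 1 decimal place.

0.9px

7.606 ÷ 1.42⁶ = 7.606 ÷ 8.19842 ≈ 0.928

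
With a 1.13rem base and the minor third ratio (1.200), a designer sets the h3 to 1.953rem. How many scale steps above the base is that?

1.200ⁿ = 1.953 / 1.13 = 1.7283
n = ln(1.7283) / ln(1.200) = 0.5471 / 0.1823 ≈ 3.00

3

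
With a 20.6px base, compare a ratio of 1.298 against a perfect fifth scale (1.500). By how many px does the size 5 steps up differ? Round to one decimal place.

At 1.298: 20.6 × 1.298⁵ = 75.900px
Perfect fifth: 20.6 × 1.500⁵ = 156.431px
Difference: 156.431 − 75.900 = 80.531px

80.5px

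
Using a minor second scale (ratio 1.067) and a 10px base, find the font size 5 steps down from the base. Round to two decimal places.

7.23px

A modular type scale is a geometric sequence: sizeₙ = base × rⁿ.
10.0 ÷ 1.067⁵ = 10.0 ÷ 1.38300 ≈ 7.23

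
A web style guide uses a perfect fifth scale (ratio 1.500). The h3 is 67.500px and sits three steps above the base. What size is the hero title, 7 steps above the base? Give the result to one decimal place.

341.7px

Moving from step +3 to step +7 is 4 steps up, so multiply by r⁴.
67.500 × 1.500⁴ = 67.500 × 5.06250 ≈ 341.719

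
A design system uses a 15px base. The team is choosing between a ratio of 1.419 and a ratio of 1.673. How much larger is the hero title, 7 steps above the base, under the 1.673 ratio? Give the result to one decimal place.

376.5px

At 1.419: 15.0 × 1.419⁷ = 173.767px
At 1.673: 15.0 × 1.673⁷ = 550.254px
Difference: 550.254 − 173.767 = 376.487px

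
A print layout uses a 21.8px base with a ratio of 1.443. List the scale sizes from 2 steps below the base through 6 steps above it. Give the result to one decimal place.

10.5px, 15.1px, 21.8px, 31.5px, 45.4px, 65.5px, 94.5px, 136.4px, 196.8px

Step -2: 21.8 ÷ 1.443² = 10.5
Step -1: 21.8 ÷ 1.443 = 15.1
Step 0: 21.8px
Step 1: 21.8 × 1.443 = 31.5
Step 2: 21.8 × 1.443² = 45.4
Step 3: 21.8 × 1.443³ = 65.5
Step 4: 21.8 × 1.443⁴ = 94.5
Step 5: 21.8 × 1.443⁵ = 136.4
Step 6: 21.8 × 1.443⁶ = 196.8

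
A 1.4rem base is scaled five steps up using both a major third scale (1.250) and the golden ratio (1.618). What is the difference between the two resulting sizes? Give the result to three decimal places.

11.252rem

Major third: 1.4 × 1.250⁵ = 4.27246rem
Golden ratio: 1.4 × 1.618⁵ = 15.52461rem
Difference: 15.52461 − 4.27246 = 11.25215rem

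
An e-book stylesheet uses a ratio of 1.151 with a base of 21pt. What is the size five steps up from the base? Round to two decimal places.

A modular type scale is a geometric sequence: sizeₙ = base × rⁿ.
21.0 × 1.151⁵ = 21.0 × 2.02012 ≈ 42.42

42.42pt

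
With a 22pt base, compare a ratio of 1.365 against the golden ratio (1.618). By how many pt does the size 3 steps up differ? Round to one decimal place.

37.2pt

At 1.365: 22.0 × 1.365³ = 55.953pt
Golden ratio: 22.0 × 1.618³ = 93.188pt
Difference: 93.188 − 55.953 = 37.235pt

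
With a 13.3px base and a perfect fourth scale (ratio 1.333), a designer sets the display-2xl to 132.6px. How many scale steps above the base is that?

1.333ⁿ = 132.6 / 13.3 = 9.9699
n = ln(9.9699) / ln(1.333) = 2.2996 / 0.2874 ≈ 8.00

8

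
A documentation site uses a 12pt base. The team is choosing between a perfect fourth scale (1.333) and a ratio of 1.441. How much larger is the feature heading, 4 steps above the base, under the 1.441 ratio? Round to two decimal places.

13.85pt

Perfect fourth: 12.0 × 1.333⁴ = 37.8880pt
At 1.441: 12.0 × 1.441⁴ = 51.7413pt
Difference: 51.7413 − 37.8880 = 13.8533pt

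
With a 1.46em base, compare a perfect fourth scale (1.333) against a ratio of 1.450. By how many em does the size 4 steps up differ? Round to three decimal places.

Perfect fourth: 1.46 × 1.333⁴ = 4.60971em
At 1.450: 1.46 × 1.450⁴ = 6.45394em
Difference: 6.45394 − 4.60971 = 1.84423em

1.844em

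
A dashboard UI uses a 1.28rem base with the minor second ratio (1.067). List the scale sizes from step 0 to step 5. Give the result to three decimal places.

1.280rem, 1.366rem, 1.457rem, 1.555rem, 1.659rem, 1.770rem

Step 0: 1.28rem
Step 1: 1.28 × 1.067 = 1.366
Step 2: 1.28 × 1.067² = 1.457
Step 3: 1.28 × 1.067³ = 1.555
Step 4: 1.28 × 1.067⁴ = 1.659
Step 5: 1.28 × 1.067⁵ = 1.770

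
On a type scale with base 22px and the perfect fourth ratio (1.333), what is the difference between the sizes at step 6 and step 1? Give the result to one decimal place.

94.1px

Step 1: 22.0 × 1.333 = 29.326px
Step 6: 22.0 × 1.333⁶ = 123.425px
Difference: 123.425 − 29.326 = 94.099px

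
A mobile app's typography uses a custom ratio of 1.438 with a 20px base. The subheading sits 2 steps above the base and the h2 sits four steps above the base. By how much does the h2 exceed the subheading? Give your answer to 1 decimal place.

44.2px

Step 2: 20.0 × 1.438² = 41.357px
Step 4: 20.0 × 1.438⁴ = 85.520px
Difference: 85.520 − 41.357 = 44.163px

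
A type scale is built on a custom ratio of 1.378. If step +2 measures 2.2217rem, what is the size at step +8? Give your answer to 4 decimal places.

The gap is 8 − (2) = 6 steps, so the factor is 1.378^6.
2.2217 × 1.378⁶ = 2.2217 × 6.84692 ≈ 15.2118

15.2118rem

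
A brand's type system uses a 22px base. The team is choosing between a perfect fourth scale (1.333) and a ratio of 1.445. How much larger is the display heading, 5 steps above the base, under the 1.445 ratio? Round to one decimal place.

Perfect fourth: 22.0 × 1.333⁵ = 92.592px
At 1.445: 22.0 × 1.445⁵ = 138.600px
Difference: 138.600 − 92.592 = 46.008px

46.0px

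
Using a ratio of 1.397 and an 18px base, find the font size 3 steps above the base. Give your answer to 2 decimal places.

18.0 × 1.397³ = 18.0 × 2.72640 ≈ 49.08

49.08px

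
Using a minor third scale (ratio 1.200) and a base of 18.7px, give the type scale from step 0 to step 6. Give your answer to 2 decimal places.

Step 0: 18.7px
Step 1: 18.7 × 1.200 = 22.44
Step 2: 18.7 × 1.200² = 26.93
Step 3: 18.7 × 1.200³ = 32.31
Step 4: 18.7 × 1.200⁴ = 38.78
Step 5: 18.7 × 1.200⁵ = 46.53
Step 6: 18.7 × 1.200⁶ = 55.84

18.70px, 22.44px, 26.93px, 32.31px, 38.78px, 46.53px, 55.84px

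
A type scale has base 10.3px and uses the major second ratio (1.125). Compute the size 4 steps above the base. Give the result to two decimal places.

A modular type scale is a geometric sequence: sizeₙ = base × rⁿ.
10.3 × 1.125⁴ = 10.3 × 1.60181 ≈ 16.50

16.50px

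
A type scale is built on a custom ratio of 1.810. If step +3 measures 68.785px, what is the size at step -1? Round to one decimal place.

68.785 ÷ 1.810⁴ = 68.785 ÷ 10.73283 ≈ 6.409

6.4px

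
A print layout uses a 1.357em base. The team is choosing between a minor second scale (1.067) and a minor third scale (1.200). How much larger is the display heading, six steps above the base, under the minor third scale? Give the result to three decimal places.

2.050em

Minor second: 1.357 × 1.067⁶ = 2.00247em
Minor third: 1.357 × 1.200⁶ = 4.05198em
Difference: 4.05198 − 2.00247 = 2.04951em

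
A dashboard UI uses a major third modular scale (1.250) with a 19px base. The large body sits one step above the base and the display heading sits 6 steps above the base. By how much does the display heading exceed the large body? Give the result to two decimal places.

Step 1: 19.0 × 1.250 = 23.7500px
Step 6: 19.0 × 1.250⁶ = 72.4792px
Difference: 72.4792 − 23.7500 = 48.7292px

48.73px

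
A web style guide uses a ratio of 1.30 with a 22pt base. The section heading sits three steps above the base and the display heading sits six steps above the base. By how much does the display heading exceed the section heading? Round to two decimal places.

Step 3: 22.0 × 1.30³ = 48.3340pt
Step 6: 22.0 × 1.30⁶ = 106.1898pt
Difference: 106.1898 − 48.3340 = 57.8558pt

57.86pt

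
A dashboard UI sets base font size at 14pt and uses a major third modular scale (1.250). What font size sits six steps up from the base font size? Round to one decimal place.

53.4pt

A modular type scale is a geometric sequence: sizeₙ = base × rⁿ.
14.0 × 1.250⁶ = 14.0 × 3.81470 ≈ 53.41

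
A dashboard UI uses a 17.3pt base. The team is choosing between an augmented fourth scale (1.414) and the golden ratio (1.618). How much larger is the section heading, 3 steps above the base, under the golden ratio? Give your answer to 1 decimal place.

Augmented fourth: 17.3 × 1.414³ = 48.910pt
Golden ratio: 17.3 × 1.618³ = 73.279pt
Difference: 73.279 − 48.910 = 24.369pt

24.4pt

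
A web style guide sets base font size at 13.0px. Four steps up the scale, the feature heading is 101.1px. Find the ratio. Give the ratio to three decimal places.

1.670

r⁴ = 101.1 / 13.0, so r = (101.1/13.0)^(1/4).
r = 7.7769^(1/4) ≈ 1.6699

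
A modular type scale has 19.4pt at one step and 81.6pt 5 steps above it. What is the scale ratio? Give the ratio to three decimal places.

1.333

The ratio satisfies 19.4 × r⁵ = 81.6, so r = (81.6 / 19.4)^(1/5).
r = 4.2062^(1/5) ≈ 1.3328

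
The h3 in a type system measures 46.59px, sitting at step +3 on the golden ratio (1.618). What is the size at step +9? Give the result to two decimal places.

835.92px

Moving from step +3 to step +9 is 6 steps up, so multiply by r⁶.
46.59 × 1.618⁶ = 46.59 × 17.94201 ≈ 835.918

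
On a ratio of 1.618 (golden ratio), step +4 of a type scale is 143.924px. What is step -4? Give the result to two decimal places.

The gap is -4 − (4) = -8 steps, so the factor is 1.618^-8.
143.924 ÷ 1.618⁸ = 143.924 ÷ 46.97082 ≈ 3.064

3.06px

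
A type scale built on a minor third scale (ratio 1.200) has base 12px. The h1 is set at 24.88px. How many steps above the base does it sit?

1.200ⁿ = 24.88 / 12 = 2.0733
n = ln(2.0733) / ln(1.200) = 0.7292 / 0.1823 ≈ 4.00

4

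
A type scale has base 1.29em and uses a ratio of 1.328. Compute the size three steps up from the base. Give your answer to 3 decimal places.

A modular type scale is a geometric sequence: sizeₙ = base × rⁿ.
1.29 × 1.328³ = 1.29 × 2.34204 ≈ 3.021

3.021em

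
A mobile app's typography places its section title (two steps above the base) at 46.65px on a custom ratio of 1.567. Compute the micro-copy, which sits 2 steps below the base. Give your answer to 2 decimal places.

46.65 ÷ 1.567⁴ = 46.65 ÷ 6.02943 ≈ 7.737

7.74px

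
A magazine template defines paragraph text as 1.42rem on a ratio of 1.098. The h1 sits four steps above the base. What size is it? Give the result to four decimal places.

1.42 × 1.098⁴ = 1.42 × 1.45348 ≈ 2.0639

2.0639rem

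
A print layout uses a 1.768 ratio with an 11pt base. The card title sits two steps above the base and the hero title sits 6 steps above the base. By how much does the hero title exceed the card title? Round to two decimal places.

Step 2: 11.0 × 1.768² = 34.3841pt
Step 6: 11.0 × 1.768⁶ = 335.9590pt
Difference: 335.9590 − 34.3841 = 301.5749pt

301.57pt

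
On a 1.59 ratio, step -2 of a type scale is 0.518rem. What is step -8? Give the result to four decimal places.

0.0321rem

Moving from step -2 to step -8 is 6 steps down, so divide by r⁶.
0.518 ÷ 1.59⁶ = 0.518 ÷ 16.15782 ≈ 0.0321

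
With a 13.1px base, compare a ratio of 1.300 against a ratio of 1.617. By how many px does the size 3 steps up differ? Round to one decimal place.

At 1.300: 13.1 × 1.300³ = 28.781px
At 1.617: 13.1 × 1.617³ = 55.386px
Difference: 55.386 − 28.781 = 26.605px

26.6px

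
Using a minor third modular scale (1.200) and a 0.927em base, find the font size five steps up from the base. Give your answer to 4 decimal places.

0.927 × 1.200⁵ = 0.927 × 2.48832 ≈ 2.3067

2.3067em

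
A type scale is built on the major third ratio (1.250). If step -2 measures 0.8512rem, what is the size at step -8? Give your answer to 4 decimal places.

0.8512 ÷ 1.250⁶ = 0.8512 ÷ 3.81470 ≈ 0.2231

0.2231rem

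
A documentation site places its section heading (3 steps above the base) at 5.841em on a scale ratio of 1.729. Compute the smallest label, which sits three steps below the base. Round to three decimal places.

Moving from step +3 to step -3 is 6 steps down, so divide by r⁶.
5.841 ÷ 1.729⁶ = 5.841 ÷ 26.71591 ≈ 0.219

0.219em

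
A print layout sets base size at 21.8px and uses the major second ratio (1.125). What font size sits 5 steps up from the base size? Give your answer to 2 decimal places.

39.28px

Every step multiplies by the scale ratio.
21.8 × 1.125⁵ = 21.8 × 1.80203 ≈ 39.28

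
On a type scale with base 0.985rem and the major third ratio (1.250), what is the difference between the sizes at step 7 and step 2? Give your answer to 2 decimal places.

3.16rem

Step 2: 0.985 × 1.250² = 1.5391rem
Step 7: 0.985 × 1.250⁷ = 4.6968rem
Difference: 4.6968 − 1.5391 = 3.1577rem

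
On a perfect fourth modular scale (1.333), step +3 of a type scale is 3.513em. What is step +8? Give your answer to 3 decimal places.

14.785em

3.513 × 1.333⁵ = 3.513 × 4.20873 ≈ 14.785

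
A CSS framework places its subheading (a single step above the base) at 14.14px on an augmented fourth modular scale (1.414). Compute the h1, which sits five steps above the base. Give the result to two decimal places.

56.53px

The gap is 5 − (1) = 4 steps, so the factor is 1.414^4.
14.14 × 1.414⁴ = 14.14 × 3.99758 ≈ 56.526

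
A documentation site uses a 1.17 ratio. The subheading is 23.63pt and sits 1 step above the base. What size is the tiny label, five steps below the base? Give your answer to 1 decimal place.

9.2pt

Moving from step +1 to step -5 is 6 steps down, so divide by r⁶.
23.63 ÷ 1.17⁶ = 23.63 ÷ 2.56516 ≈ 9.212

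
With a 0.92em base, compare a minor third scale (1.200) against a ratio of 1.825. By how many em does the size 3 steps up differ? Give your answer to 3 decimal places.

Minor third: 0.92 × 1.200³ = 1.58976em
At 1.825: 0.92 × 1.825³ = 5.59212em
Difference: 5.59212 − 1.58976 = 4.00236em

4.002em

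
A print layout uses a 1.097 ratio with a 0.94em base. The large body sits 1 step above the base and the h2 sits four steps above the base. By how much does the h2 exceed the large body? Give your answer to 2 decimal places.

Step 1: 0.94 × 1.097 = 1.0312em
Step 4: 0.94 × 1.097⁴ = 1.3613em
Difference: 1.3613 − 1.0312 = 0.3301em

0.33em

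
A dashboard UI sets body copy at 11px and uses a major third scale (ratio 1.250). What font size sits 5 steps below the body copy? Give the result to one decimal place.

3.6px

11.0 ÷ 1.250⁵ = 11.0 ÷ 3.05176 ≈ 3.60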